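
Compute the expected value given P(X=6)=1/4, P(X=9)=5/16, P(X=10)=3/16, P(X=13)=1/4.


E[X] = sum(x * P(x))
= 6*1/4 + 9*5/16 + 10*3/16 + 13*1/4
= 151/16

151/16


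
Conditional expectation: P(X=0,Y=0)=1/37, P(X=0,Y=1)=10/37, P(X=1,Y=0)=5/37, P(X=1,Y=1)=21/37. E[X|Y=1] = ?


P(Y=1) = 31/37
E[X|Y=1] = (0*10 + 1*21)/31 = 21/31

21/31


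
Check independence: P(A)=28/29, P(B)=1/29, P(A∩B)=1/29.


P(A)*P(B) = 28/29*1/29 = 28/841
P(A∩B) = 1/29 != 28/841, so not independent

No, A and B are not independent


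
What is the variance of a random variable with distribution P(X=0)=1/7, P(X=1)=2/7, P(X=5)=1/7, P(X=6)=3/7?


E[X] = 25/7, E[X^2] = 135/7
Var(X) = E[X^2] - (E[X])^2 = 135/7 - (25/7)^2 = 320/49

320/49


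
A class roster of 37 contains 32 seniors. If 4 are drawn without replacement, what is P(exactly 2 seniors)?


P(X=2) = C(32,2)*C(5,2) / C(37,4)
= 496*10 / 66045
= 4960/66045 = 992/13209

992/13209


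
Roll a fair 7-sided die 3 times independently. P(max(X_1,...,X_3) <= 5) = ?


P(max <= 5) = P(all X_i <= 5) = (P(X_1 <= 5))^3
= (5/7)^3 = 125/343

125/343


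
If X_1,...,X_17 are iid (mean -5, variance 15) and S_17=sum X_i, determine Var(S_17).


By independence, Var(S_n) = n*Var(X_1) = 17*15 = 255

255


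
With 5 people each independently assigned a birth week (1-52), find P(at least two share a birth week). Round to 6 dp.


P(all different) = prod((52-i)/52 for i=0..4) = 0.820284
P(at least one match) = 1 - 0.820284 = 0.179716

0.179716


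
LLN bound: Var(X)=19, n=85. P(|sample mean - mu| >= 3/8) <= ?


Var(Xbar) = Var(X)/n = 19/85
Chebyshev: P(|Xbar-mu| >= 3/8) <= Var(Xbar)/(3/8)^2 = (19/85)/(9/64) = 1216/765
Bound exceeds 1, so trivial bound: 1

1


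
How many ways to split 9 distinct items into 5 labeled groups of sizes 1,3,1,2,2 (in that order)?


9! = 362880
Denominator: 1!=1 * 3!=6 * 1!=1 * 2!=2 * 2!=2
Coefficient = 362880 / 24 = 15120

15120


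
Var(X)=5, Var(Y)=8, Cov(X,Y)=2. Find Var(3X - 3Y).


Var(3X - 3Y) = 3^2*Var(X) + (-3)^2*Var(Y) + 2*3*(-3)*Cov(X,Y)
= 9*5 + 9*8 - 18*2
= 45 + 72 - 36 = 81

81


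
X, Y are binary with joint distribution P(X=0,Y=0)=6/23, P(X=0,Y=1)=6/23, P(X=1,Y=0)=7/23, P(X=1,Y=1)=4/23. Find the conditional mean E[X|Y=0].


P(Y=0) = 13/23
E[X|Y=0] = (0*6 + 1*7)/13 = 7/13

7/13


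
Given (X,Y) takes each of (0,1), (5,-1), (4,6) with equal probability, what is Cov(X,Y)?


E[X]=3, E[Y]=2, E[XY]=19/3
Cov(X,Y) = E[XY] - E[X]E[Y] = 19/3 - 3*2 = 1/3

1/3


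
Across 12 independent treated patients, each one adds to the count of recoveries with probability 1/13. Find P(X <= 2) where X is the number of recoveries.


P(X<=2) = P(X=0) + P(X=1) + P(X=2)
= 8916100448256/23298085122481 + 8916100448256/23298085122481 + 4086546038784/23298085122481
= 21918746935296/23298085122481

21918746935296/23298085122481


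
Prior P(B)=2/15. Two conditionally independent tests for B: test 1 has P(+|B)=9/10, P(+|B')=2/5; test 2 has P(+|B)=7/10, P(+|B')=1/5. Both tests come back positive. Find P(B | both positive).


After test 1: P(+) = 9/10*2/15 + 2/5*13/15 = 7/15
P(B|+) = (3/25)/(7/15) = 9/35
After test 2 (use post1 as new prior): P(+) = 7/10*9/35 + 1/5*26/35 = 23/70
P(B|+,+) = (9/50)/(23/70) = 63/115

63/115


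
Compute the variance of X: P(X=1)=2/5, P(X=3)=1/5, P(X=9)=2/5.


E[X] = 23/5, E[X^2] = 173/5
Var(X) = E[X^2] - (E[X])^2 = 173/5 - (23/5)^2 = 336/25

336/25


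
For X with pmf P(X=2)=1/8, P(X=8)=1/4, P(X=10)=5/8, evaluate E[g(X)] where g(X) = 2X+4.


E[2X+4] = sum(g(x)*P(x))
= 8*1/8 + 20*1/4 + 24*5/8
= 21

21


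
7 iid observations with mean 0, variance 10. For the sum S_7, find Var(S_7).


By independence, Var(S_n) = n*Var(X_1) = 7*10 = 70

70


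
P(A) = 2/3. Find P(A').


P(A') = 1 - P(A) = 1 - 2/3 = 1/3

1/3


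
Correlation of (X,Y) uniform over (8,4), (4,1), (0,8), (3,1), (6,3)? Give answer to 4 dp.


Cov(X,Y) = -2.8800, Var(X) = 7.3600, Var(Y) = 6.6400
rho = Cov/(sqrt(VarX)*sqrt(VarY)) = -0.4120

-0.4120


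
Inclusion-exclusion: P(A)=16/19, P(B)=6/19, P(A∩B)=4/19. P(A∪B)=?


P(A∪B) = P(A) + P(B) - P(A∩B)
= 16/19 + 6/19 - 4/19 = 18/19

18/19


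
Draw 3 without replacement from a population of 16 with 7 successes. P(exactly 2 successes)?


P(X=2) = C(7,2)*C(9,1) / C(16,3)
= 21*9 / 560
= 189/560 = 27/80

27/80


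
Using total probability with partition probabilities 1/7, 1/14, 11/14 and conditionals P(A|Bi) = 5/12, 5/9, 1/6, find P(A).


P(A) = P(A|B1)P(B1) + P(A|B2)P(B2) + P(A|B3)P(B3)
= 5/12*1/7 + 5/9*1/14 + 1/6*11/14
= 5/84 + 5/126 + 11/84 = 29/126

29/126


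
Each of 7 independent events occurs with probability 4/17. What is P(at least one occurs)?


P(at least one) = 1 - P(none)
P(none) = (1 - 4/17)^7 = (13/17)^7 = 62748517/410338673
P(at least one) = 1 - 62748517/410338673 = 347590156/410338673

347590156/410338673


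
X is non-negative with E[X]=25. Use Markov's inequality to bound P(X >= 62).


Markov: P(X >= a) <= E[X]/a
P(X >= 62) <= 25/62

25/62


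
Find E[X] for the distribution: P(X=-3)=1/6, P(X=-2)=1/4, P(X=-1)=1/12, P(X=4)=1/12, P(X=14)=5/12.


E[X] = sum(x * P(x))
= -3*1/6 - 2*1/4 - 1*1/12 + 4*1/12 + 14*5/12
= 61/12

61/12


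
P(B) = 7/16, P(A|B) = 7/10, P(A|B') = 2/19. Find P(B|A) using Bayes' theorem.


P(A) = P(A|B)P(B) + P(A|B')P(B') = 7/10*7/16 + 2/19*9/16 = 1111/3040
P(B|A) = P(A|B)P(B)/P(A) = (49/160)/(1111/3040) = 931/1111

931/1111


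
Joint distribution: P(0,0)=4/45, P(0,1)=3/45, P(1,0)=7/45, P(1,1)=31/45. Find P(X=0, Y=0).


Read from table: P(X=0, Y=0) = 4/45

4/45


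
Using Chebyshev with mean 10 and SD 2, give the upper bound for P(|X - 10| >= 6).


k = 6/2 = 3
Chebyshev: P(|X-mu| >= k*sigma) <= 1/k^2 = 1/3^2 = 1/9

1/9


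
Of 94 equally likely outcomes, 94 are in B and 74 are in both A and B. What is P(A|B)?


P(A|B) = P(A∩B)/P(B) = (74/94)/(94/94) = 74/94 = 37/47

37/47


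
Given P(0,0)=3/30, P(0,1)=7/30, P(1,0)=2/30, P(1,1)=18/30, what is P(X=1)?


P(X=1) = P(1,0)+P(1,1) = 2/30 + 18/30 = 20/30 = 2/3

2/3


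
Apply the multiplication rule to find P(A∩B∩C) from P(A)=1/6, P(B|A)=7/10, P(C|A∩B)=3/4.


P(A∩B∩C) = P(A) * P(B|A) * P(C|A∩B)
= 1/6 * 7/10 * 3/4
= 7/60 * 3/4 = 7/80

7/80


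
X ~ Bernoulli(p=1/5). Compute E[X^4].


For Bernoulli: X in {0,1}
E[X^4] = 0^4*(1-1/5) + 1^4*1/5 = 1/5

1/5


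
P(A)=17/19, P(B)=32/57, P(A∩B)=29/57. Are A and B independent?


P(A)*P(B) = 17/19*32/57 = 544/1083
P(A∩B) = 29/57 != 544/1083, so not independent

No, A and B are not independent


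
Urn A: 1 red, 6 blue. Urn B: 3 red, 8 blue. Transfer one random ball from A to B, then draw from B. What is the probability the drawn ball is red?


P(transfer red) = 1/7; P(transfer blue) = 6/7
If red transferred: Urn II has 4 red of 12, so P(red|red moved) = 1/3
If blue transferred: Urn II has 3 red of 12, so P(red|blue moved) = 1/4
By total probability: P(red) = 1/7*1/3 + 6/7*1/4 = 11/42

11/42


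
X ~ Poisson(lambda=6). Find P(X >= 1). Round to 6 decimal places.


P(X>=1) = 1 - P(X<=0) = 1 - (e^(-6)*6^0/0!)
≈ 1 - 0.0024787522 = 0.9975212478
≈ 0.997521

0.997521


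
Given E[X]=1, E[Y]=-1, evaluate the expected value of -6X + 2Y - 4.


E[-6X + 2Y - 4] = -6*E[X] + 2*E[Y] - 4
= (-6)*(1) + (2)*(-1) + (-4)
= -6 - 2 - 4 = -12

-12


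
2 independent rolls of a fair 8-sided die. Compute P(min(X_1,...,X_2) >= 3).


P(min >= 3) = P(all X_i >= 3) = (P(X_1 >= 3))^2
= (6/8)^2 = (3/4)^2 = 9/16

9/16


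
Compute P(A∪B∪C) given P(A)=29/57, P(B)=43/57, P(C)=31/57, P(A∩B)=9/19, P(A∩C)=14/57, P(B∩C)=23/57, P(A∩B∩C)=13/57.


P(A∪B∪C) = P(A)+P(B)+P(C) - P(AB)-P(AC)-P(BC) + P(ABC)
= 29/57+43/57+31/57 - 9/19-14/57-23/57 + 13/57
= 52/57

52/57


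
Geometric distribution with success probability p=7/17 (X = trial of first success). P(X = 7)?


P(X=7) = (1-p)^6 * p = (10/17)^6 * 7/17
= 1000000/24137569 * 7/17 = 7000000/410338673

7000000/410338673


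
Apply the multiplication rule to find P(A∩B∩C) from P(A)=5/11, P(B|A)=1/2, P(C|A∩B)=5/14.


P(A∩B∩C) = P(A) * P(B|A) * P(C|A∩B)
= 5/11 * 1/2 * 5/14
= 5/22 * 5/14 = 25/308

25/308


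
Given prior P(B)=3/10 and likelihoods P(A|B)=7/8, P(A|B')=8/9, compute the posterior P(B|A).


P(A) = P(A|B)P(B) + P(A|B')P(B') = 7/8*3/10 + 8/9*7/10 = 637/720
P(B|A) = P(A|B)P(B)/P(A) = (21/80)/(637/720) = 27/91

27/91


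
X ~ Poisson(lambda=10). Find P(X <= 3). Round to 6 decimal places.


P(X<=3) = e^(-10)*10^0/0! + e^(-10)*10^1/1! + e^(-10)*10^2/2! + e^(-10)*10^3/3!
≈ 0.0000453999 + 0.0004539993 + 0.0022699965 + 0.0075666550
= 0.0103360507
≈ 0.010336

0.010336


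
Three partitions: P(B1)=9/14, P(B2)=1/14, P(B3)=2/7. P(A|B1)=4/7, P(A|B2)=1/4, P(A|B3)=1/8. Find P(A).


P(A) = P(A|B1)P(B1) + P(A|B2)P(B2) + P(A|B3)P(B3)
= 4/7*9/14 + 1/4*1/14 + 1/8*2/7
= 18/49 + 1/56 + 1/28 = 165/392

165/392


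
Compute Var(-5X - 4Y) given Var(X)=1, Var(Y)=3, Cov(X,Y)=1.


Var(-5X - 4Y) = (-5)^2*Var(X) + (-4)^2*Var(Y) + 2*(-5)*(-4)*Cov(X,Y)
= 25*1 + 16*3 + 40*1
= 25 + 48 + 40 = 113

113


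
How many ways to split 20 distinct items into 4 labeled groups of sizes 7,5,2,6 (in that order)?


20! = 2432902008176640000
Denominator: 7!=5040 * 5!=120 * 2!=2 * 6!=720
Coefficient = 2432902008176640000 / 870912000 = 2793510720

2793510720


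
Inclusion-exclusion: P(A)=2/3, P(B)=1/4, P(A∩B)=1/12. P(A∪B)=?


P(A∪B) = P(A) + P(B) - P(A∩B)
= 2/3 + 1/4 - 1/12 = 5/6

5/6


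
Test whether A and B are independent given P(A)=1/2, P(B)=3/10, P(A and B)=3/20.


P(A)*P(B) = 1/2*3/10 = 3/20
P(A∩B) = 3/20, which equals P(A)P(B), so independent

Yes, A and B are independent


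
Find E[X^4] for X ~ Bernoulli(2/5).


For Bernoulli: X in {0,1}
E[X^4] = 0^4*(1-2/5) + 1^4*2/5 = 2/5

2/5


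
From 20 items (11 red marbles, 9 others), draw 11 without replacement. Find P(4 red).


P(X=4) = C(11,4)*C(9,7) / C(20,11)
= 330*36 / 167960
= 11880/167960 = 297/4199

297/4199


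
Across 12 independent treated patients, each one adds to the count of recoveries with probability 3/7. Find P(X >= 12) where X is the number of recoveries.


P(X>=12) = P(X=12)
= 531441/13841287201
= 531441/13841287201

531441/13841287201


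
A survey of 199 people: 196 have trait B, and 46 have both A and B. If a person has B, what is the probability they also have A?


P(A|B) = P(A∩B)/P(B) = (46/199)/(196/199) = 46/196 = 23/98

23/98


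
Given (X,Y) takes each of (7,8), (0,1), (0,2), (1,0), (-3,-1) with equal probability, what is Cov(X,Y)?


E[X]=1, E[Y]=2, E[XY]=59/5
Cov(X,Y) = E[XY] - E[X]E[Y] = 59/5 - 1*2 = 49/5

49/5


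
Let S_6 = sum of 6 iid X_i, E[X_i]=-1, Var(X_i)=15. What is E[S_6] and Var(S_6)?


E[S_n] = n*mu = 6*-1 = -6
Var(S_n) = n*sigma^2 = 6*15 = 90

E[S_6]=-6, Var(S_6)=90


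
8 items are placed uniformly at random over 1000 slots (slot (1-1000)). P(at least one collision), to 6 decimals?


P(all different) = prod((1000-i)/1000 for i=0..7) = 0.972320
P(at least one match) = 1 - 0.972320 = 0.027680

0.027680


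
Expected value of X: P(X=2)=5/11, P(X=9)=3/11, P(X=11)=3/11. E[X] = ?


E[X] = sum(x * P(x))
= 2*5/11 + 9*3/11 + 11*3/11
= 70/11

70/11


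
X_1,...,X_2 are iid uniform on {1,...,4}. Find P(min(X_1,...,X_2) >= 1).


P(min >= 1) = P(all X_i >= 1) = (P(X_1 >= 1))^2
= (4/4)^2 = 1^2 = 1

1


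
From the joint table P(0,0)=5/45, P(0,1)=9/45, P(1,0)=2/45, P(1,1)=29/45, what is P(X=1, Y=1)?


Read from table: P(X=1, Y=1) = 29/45

29/45


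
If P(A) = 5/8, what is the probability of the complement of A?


P(A') = 1 - P(A) = 1 - 5/8 = 3/8

3/8


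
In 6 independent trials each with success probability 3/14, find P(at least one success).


P(at least one) = 1 - P(none)
P(none) = (1 - 3/14)^6 = (11/14)^6 = 1771561/7529536
P(at least one) = 1 - 1771561/7529536 = 5757975/7529536

5757975/7529536


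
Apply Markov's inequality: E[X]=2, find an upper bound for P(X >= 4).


Markov: P(X >= a) <= E[X]/a
P(X >= 4) <= 2/4 = 1/2

1/2


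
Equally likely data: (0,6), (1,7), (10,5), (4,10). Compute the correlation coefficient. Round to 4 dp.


Cov(X,Y) = -2.0000, Var(X) = 15.1875, Var(Y) = 3.5000
rho = Cov/(sqrt(VarX)*sqrt(VarY)) = -0.2743

-0.2743


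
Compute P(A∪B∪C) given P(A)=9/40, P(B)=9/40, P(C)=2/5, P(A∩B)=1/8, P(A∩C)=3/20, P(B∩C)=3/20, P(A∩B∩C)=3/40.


P(A∪B∪C) = P(A)+P(B)+P(C) - P(AB)-P(AC)-P(BC) + P(ABC)
= 9/40+9/40+2/5 - 1/8-3/20-3/20 + 3/40
= 1/2

1/2


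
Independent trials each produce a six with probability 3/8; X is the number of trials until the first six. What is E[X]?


For geometric (trials until first success), E[X] = 1/p = 1/(3/8) = 8/3

8/3


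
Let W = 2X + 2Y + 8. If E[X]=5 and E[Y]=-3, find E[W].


E[2X + 2Y + 8] = 2*E[X] + 2*E[Y] + 8
= (2)*(5) + (2)*(-3) + (8)
= 10 - 6 + 8 = 12

12


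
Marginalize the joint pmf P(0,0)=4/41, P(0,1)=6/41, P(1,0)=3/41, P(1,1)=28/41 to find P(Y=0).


P(Y=0) = P(0,0)+P(1,0) = 4/41 + 3/41 = 7/41

7/41


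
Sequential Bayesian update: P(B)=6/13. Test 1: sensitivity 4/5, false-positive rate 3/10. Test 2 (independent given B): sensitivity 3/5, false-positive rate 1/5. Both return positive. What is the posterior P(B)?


After test 1: P(+) = 4/5*6/13 + 3/10*7/13 = 69/130
P(B|+) = (24/65)/(69/130) = 16/23
After test 2 (use post1 as new prior): P(+) = 3/5*16/23 + 1/5*7/23 = 11/23
P(B|+,+) = (48/115)/(11/23) = 48/55

48/55


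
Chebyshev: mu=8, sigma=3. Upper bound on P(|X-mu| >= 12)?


k = 12/3 = 4
Chebyshev: P(|X-mu| >= k*sigma) <= 1/k^2 = 1/4^2 = 1/16

1/16


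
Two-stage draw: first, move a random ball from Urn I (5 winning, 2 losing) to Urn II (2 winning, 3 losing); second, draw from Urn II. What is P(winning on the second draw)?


P(transfer winning) = 5/7; P(transfer losing) = 2/7
If winning transferred: Urn II has 3 winning of 6, so P(winning|winning moved) = 1/2
If losing transferred: Urn II has 2 winning of 6, so P(winning|losing moved) = 1/3
By total probability: P(winning) = 5/7*1/2 + 2/7*1/3 = 19/42

19/42


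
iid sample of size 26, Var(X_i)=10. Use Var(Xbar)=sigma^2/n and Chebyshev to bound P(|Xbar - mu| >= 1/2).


Var(Xbar) = Var(X)/n = 10/26
Chebyshev: P(|Xbar-mu| >= 1/2) <= Var(Xbar)/(1/2)^2 = (5/13)/(1/4) = 20/13
Bound exceeds 1, so trivial bound: 1

1


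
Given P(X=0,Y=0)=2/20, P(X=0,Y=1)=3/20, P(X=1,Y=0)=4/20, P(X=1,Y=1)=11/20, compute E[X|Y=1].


P(Y=1) = 14/20
E[X|Y=1] = (0*3 + 1*11)/14 = 11/14

11/14


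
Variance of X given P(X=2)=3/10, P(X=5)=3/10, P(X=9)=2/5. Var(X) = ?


E[X] = 57/10, E[X^2] = 411/10
Var(X) = E[X^2] - (E[X])^2 = 411/10 - (57/10)^2 = 861/100

861/100


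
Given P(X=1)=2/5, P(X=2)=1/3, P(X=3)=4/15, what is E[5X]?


E[5X] = sum(g(x)*P(x))
= 5*2/5 + 10*1/3 + 15*4/15
= 28/3

28/3


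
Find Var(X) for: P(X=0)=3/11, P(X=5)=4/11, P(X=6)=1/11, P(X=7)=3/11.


E[X] = 47/11, E[X^2] = 283/11
Var(X) = E[X^2] - (E[X])^2 = 283/11 - (47/11)^2 = 904/121

904/121


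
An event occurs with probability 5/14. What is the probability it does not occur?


P(A') = 1 - P(A) = 1 - 5/14 = 9/14

9/14


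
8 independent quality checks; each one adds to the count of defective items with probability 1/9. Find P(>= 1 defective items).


P(at least one) = 1 - P(none)
P(none) = (1 - 1/9)^8 = (8/9)^8 = 16777216/43046721
P(at least one) = 1 - 16777216/43046721 = 26269505/43046721

26269505/43046721


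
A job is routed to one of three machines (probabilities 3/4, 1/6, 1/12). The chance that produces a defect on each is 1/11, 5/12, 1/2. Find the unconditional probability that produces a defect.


P(A) = P(A|B1)P(B1) + P(A|B2)P(B2) + P(A|B3)P(B3)
= 1/11*3/4 + 5/12*1/6 + 1/2*1/12
= 3/44 + 5/72 + 1/24 = 71/396

71/396


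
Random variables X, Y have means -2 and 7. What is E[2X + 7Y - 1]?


E[2X + 7Y - 1] = 2*E[X] + 7*E[Y] - 1
= (2)*(-2) + (7)*(7) + (-1)
= -4 + 49 - 1 = 44

44


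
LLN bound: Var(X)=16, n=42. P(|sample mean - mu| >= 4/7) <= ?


Var(Xbar) = Var(X)/n = 16/42
Chebyshev: P(|Xbar-mu| >= 4/7) <= Var(Xbar)/(4/7)^2 = (8/21)/(16/49) = 7/6
Bound exceeds 1, so trivial bound: 1

1


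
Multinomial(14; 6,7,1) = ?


14! = 87178291200
Denominator: 6!=720 * 7!=5040 * 1!=1
Coefficient = 87178291200 / 3628800 = 24024

24024


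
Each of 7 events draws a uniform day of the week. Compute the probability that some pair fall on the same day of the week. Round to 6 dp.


P(all different) = prod((7-i)/7 for i=0..6) = 0.006120
P(at least one match) = 1 - 0.006120 = 0.993880

0.993880


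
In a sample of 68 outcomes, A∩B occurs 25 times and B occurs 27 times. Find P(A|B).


P(A|B) = P(A∩B)/P(B) = (25/68)/(27/68) = 25/27

25/27


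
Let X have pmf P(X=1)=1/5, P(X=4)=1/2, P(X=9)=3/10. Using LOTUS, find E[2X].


E[2X] = sum(g(x)*P(x))
= 2*1/5 + 8*1/2 + 18*3/10
= 49/5

49/5


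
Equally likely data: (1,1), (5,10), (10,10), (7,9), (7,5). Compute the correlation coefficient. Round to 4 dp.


Cov(X,Y) = 7.8000, Var(X) = 8.8000, Var(Y) = 12.4000
rho = Cov/(sqrt(VarX)*sqrt(VarY)) = 0.7467

0.7467


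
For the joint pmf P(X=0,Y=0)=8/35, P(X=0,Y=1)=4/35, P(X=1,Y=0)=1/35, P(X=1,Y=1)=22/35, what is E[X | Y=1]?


P(Y=1) = 26/35
E[X|Y=1] = (0*4 + 1*22)/26 = 22/26 = 11/13

11/13


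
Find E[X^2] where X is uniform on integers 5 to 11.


E[X^2] = (1/7) * sum(x^2 for x=5..11)
= 476/7 = 68

68


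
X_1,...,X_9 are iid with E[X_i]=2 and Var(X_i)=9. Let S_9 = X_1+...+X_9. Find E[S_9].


E[S_n] = n*E[X_1] = 9*2 = 18

18


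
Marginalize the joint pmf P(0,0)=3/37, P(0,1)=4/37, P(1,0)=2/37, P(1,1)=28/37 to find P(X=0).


P(X=0) = P(0,0)+P(0,1) = 3/37 + 4/37 = 7/37

7/37


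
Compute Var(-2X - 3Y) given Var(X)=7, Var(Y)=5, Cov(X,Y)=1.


Var(-2X - 3Y) = (-2)^2*Var(X) + (-3)^2*Var(Y) + 2*(-2)*(-3)*Cov(X,Y)
= 4*7 + 9*5 + 12*1
= 28 + 45 + 12 = 85

85


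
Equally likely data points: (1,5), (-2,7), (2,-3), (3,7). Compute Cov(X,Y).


E[X]=1, E[Y]=4, E[XY]=3/2
Cov(X,Y) = E[XY] - E[X]E[Y] = 3/2 - 1*4 = -5/2

-5/2


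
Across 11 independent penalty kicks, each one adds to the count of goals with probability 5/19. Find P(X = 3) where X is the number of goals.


P(X=3) = C(11,3) * p^3 * (1-p)^8
= 165 * 125/6859 * 1475789056/16983563041
= 30438149280000/116490258898219

30438149280000/116490258898219


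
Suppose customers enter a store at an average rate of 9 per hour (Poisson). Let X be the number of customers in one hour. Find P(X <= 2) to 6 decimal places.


P(X<=2) = e^(-9)*9^0/0! + e^(-9)*9^1/1! + e^(-9)*9^2/2!
≈ 0.0001234098 + 0.0011106882 + 0.0049980971
= 0.0062321951
≈ 0.006232

0.006232


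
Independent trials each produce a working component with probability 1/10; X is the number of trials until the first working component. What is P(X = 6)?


P(X=6) = (1-p)^5 * p = (9/10)^5 * 1/10
= 59049/100000 * 1/10 = 59049/1000000

59049/1000000


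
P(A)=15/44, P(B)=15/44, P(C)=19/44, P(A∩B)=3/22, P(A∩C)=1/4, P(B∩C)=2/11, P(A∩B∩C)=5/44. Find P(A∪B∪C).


P(A∪B∪C) = P(A)+P(B)+P(C) - P(AB)-P(AC)-P(BC) + P(ABC)
= 15/44+15/44+19/44 - 3/22-1/4-2/11 + 5/44
= 29/44

29/44


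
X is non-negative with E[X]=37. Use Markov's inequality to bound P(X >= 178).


Markov: P(X >= a) <= E[X]/a
P(X >= 178) <= 37/178

37/178


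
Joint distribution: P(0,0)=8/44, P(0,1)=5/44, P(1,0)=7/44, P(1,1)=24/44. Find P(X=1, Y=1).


Read from table: P(X=1, Y=1) = 24/44 = 6/11

6/11


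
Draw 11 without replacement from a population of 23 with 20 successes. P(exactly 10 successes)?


P(X=10) = C(20,10)*C(3,1) / C(23,11)
= 184756*3 / 1352078
= 554268/1352078 = 66/161

66/161


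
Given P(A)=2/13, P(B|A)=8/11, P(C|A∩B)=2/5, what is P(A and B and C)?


P(A∩B∩C) = P(A) * P(B|A) * P(C|A∩B)
= 2/13 * 8/11 * 2/5
= 16/143 * 2/5 = 32/715

32/715


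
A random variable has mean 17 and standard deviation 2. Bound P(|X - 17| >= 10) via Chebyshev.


k = 10/2 = 5
Chebyshev: P(|X-mu| >= k*sigma) <= 1/k^2 = 1/5^2 = 1/25

1/25


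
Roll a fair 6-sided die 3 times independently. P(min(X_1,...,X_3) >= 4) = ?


P(min >= 4) = P(all X_i >= 4) = (P(X_1 >= 4))^3
= (3/6)^3 = (1/2)^3 = 1/8

1/8


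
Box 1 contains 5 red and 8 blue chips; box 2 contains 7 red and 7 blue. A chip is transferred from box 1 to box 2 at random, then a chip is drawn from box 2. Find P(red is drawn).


P(transfer red) = 5/13; P(transfer blue) = 8/13
If red transferred: Urn II has 8 red of 15, so P(red|red moved) = 8/15
If blue transferred: Urn II has 7 red of 15, so P(red|blue moved) = 7/15
By total probability: P(red) = 5/13*8/15 + 8/13*7/15 = 32/65

32/65


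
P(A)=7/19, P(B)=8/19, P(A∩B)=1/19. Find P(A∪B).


P(A∪B) = P(A) + P(B) - P(A∩B)
= 7/19 + 8/19 - 1/19 = 14/19

14/19


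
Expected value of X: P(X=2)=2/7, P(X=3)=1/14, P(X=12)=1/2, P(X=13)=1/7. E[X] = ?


E[X] = sum(x * P(x))
= 2*2/7 + 3*1/14 + 12*1/2 + 13*1/7
= 121/14

121/14


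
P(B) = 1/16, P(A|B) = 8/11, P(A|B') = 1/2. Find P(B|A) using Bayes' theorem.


P(A) = P(A|B)P(B) + P(A|B')P(B') = 8/11*1/16 + 1/2*15/16 = 181/352
P(B|A) = P(A|B)P(B)/P(A) = (1/22)/(181/352) = 16/181

16/181


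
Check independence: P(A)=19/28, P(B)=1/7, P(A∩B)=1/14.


P(A)*P(B) = 19/28*1/7 = 19/196
P(A∩B) = 1/14 != 19/196, so not independent

No, A and B are not independent


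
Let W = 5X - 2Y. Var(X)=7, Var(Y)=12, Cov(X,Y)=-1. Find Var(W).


Var(5X - 2Y) = 5^2*Var(X) + (-2)^2*Var(Y) + 2*5*(-2)*Cov(X,Y)
= 25*7 + 4*12 - 20*(-1)
= 175 + 48 + 20 = 243

243


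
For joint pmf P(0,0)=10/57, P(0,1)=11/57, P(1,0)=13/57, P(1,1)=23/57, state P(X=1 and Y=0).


Read from table: P(X=1, Y=0) = 13/57

13/57


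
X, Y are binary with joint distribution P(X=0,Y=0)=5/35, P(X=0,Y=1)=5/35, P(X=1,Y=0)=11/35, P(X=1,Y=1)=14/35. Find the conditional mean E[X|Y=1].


P(Y=1) = 19/35
E[X|Y=1] = (0*5 + 1*14)/19 = 14/19

14/19


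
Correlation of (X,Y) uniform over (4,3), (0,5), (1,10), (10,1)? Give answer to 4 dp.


Cov(X,Y) = -9.8125, Var(X) = 15.1875, Var(Y) = 11.1875
rho = Cov/(sqrt(VarX)*sqrt(VarY)) = -0.7528

-0.7528


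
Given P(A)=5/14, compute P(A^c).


P(A') = 1 - P(A) = 1 - 5/14 = 9/14

9/14


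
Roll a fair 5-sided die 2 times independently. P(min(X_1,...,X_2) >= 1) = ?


P(min >= 1) = P(all X_i >= 1) = (P(X_1 >= 1))^2
= (5/5)^2 = 1^2 = 1

1


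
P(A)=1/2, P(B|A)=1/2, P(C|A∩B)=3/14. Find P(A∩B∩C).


P(A∩B∩C) = P(A) * P(B|A) * P(C|A∩B)
= 1/2 * 1/2 * 3/14
= 1/4 * 3/14 = 3/56

3/56


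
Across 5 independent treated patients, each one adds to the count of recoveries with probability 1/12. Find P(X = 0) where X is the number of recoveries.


P(X=0) = C(5,0) * p^0 * (1-p)^5
= 1 * 1 * 161051/248832
= 161051/248832

161051/248832


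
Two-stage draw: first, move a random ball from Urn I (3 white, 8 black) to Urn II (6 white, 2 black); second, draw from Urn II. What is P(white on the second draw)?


P(transfer white) = 3/11; P(transfer black) = 8/11
If white transferred: Urn II has 7 white of 9, so P(white|white moved) = 7/9
If black transferred: Urn II has 6 white of 9, so P(white|black moved) = 2/3
By total probability: P(white) = 3/11*7/9 + 8/11*2/3 = 23/33

23/33


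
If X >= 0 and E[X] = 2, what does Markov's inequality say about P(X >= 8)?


Markov: P(X >= a) <= E[X]/a
P(X >= 8) <= 2/8 = 1/4

1/4


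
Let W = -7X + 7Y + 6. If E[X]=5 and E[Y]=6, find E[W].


E[-7X + 7Y + 6] = -7*E[X] + 7*E[Y] + 6
= (-7)*(5) + (7)*(6) + (6)
= -35 + 42 + 6 = 13

13


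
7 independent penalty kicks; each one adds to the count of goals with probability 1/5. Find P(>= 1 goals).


P(at least one) = 1 - P(none)
P(none) = (1 - 1/5)^7 = (4/5)^7 = 16384/78125
P(at least one) = 1 - 16384/78125 = 61741/78125

61741/78125


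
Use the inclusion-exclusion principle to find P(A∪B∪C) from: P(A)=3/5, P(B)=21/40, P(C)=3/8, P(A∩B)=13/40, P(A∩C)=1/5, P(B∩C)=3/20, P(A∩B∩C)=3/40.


P(A∪B∪C) = P(A)+P(B)+P(C) - P(AB)-P(AC)-P(BC) + P(ABC)
= 3/5+21/40+3/8 - 13/40-1/5-3/20 + 3/40
= 9/10

9/10


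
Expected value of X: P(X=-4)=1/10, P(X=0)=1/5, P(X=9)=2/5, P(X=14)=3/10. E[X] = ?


E[X] = sum(x * P(x))
= -4*1/10 + 0*1/5 + 9*2/5 + 14*3/10
= 37/5

37/5


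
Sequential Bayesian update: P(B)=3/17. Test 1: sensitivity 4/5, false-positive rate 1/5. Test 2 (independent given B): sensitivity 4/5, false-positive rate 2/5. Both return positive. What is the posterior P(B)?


After test 1: P(+) = 4/5*3/17 + 1/5*14/17 = 26/85
P(B|+) = (12/85)/(26/85) = 6/13
After test 2 (use post1 as new prior): P(+) = 4/5*6/13 + 2/5*7/13 = 38/65
P(B|+,+) = (24/65)/(38/65) = 12/19

12/19


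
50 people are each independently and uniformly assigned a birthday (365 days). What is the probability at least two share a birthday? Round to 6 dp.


P(all different) = prod((365-i)/365 for i=0..49) = 0.029626
P(at least one match) = 1 - 0.029626 = 0.970374

0.970374


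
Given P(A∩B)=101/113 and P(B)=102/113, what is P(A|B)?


P(A|B) = P(A∩B)/P(B) = (101/113)/(102/113) = 101/102

101/102


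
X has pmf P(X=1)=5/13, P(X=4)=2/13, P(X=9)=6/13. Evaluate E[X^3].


E[X^3] = sum(x^3 * P(x))
= 1*5/13 + 64*2/13 + 729*6/13
= 4507/13

4507/13


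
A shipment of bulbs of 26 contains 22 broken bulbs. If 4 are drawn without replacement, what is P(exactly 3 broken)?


P(X=3) = C(22,3)*C(4,1) / C(26,4)
= 1540*4 / 14950
= 6160/14950 = 616/1495

616/1495


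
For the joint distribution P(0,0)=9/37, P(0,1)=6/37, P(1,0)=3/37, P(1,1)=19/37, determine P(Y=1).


P(Y=1) = P(0,1)+P(1,1) = 6/37 + 19/37 = 25/37

25/37


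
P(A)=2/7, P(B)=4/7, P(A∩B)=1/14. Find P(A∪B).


P(A∪B) = P(A) + P(B) - P(A∩B)
= 2/7 + 4/7 - 1/14 = 11/14

11/14


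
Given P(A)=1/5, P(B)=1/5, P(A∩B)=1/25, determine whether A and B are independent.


P(A)*P(B) = 1/5*1/5 = 1/25
P(A∩B) = 1/25, which equals P(A)P(B), so independent

Yes, A and B are independent


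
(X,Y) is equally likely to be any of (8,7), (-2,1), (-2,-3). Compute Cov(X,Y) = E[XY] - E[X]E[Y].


E[X]=4/3, E[Y]=5/3, E[XY]=20
Cov(X,Y) = E[XY] - E[X]E[Y] = 20 - 4/3*5/3 = 160/9

160/9


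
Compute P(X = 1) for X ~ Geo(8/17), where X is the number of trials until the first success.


P(X=1) = (1-p)^0 * p = (9/17)^0 * 8/17
= 1 * 8/17 = 8/17

8/17


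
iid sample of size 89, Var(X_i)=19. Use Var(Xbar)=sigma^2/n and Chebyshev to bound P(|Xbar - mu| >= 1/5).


Var(Xbar) = Var(X)/n = 19/89
Chebyshev: P(|Xbar-mu| >= 1/5) <= Var(Xbar)/(1/5)^2 = (19/89)/(1/25) = 475/89
Bound exceeds 1, so trivial bound: 1

1


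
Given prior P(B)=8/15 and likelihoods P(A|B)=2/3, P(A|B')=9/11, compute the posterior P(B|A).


P(A) = P(A|B)P(B) + P(A|B')P(B') = 2/3*8/15 + 9/11*7/15 = 73/99
P(B|A) = P(A|B)P(B)/P(A) = (16/45)/(73/99) = 176/365

176/365


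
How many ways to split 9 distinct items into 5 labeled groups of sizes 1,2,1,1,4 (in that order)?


9! = 362880
Denominator: 1!=1 * 2!=2 * 1!=1 * 1!=1 * 4!=24
Coefficient = 362880 / 48 = 7560

7560


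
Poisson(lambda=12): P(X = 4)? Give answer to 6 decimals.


P(X=4) = e^(-12) * 12^4 / 4!
≈ 0.000006144212353 * 20736 / 24
≈ 0.005309

0.005309


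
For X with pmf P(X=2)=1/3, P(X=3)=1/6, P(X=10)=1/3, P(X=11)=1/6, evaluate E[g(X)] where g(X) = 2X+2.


E[2X+2] = sum(g(x)*P(x))
= 6*1/3 + 8*1/6 + 22*1/3 + 24*1/6
= 44/3

44/3


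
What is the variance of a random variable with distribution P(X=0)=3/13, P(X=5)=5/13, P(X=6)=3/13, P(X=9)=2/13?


E[X] = 61/13, E[X^2] = 395/13
Var(X) = E[X^2] - (E[X])^2 = 395/13 - (61/13)^2 = 1414/169

1414/169


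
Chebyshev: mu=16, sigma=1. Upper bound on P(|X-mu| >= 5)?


k = 5/1 = 5
Chebyshev: P(|X-mu| >= k*sigma) <= 1/k^2 = 1/5^2 = 1/25

1/25


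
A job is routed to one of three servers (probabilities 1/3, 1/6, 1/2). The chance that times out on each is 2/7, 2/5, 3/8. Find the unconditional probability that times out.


P(A) = P(A|B1)P(B1) + P(A|B2)P(B2) + P(A|B3)P(B3)
= 2/7*1/3 + 2/5*1/6 + 3/8*1/2
= 2/21 + 1/15 + 3/16 = 587/1680

587/1680


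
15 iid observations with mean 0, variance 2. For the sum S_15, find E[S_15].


E[S_n] = n*E[X_1] = 15*0 = 0

0


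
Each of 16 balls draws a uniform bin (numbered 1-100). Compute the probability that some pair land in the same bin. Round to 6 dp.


P(all different) = prod((100-i)/100 for i=0..15) = 0.281592
P(at least one match) = 1 - 0.281592 = 0.718408

0.718408


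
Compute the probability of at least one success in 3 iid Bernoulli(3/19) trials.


P(at least one) = 1 - P(none)
P(none) = (1 - 3/19)^3 = (16/19)^3 = 4096/6859
P(at least one) = 1 - 4096/6859 = 2763/6859

2763/6859


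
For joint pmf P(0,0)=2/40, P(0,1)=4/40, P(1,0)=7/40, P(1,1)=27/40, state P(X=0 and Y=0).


Read from table: P(X=0, Y=0) = 2/40 = 1/20

1/20


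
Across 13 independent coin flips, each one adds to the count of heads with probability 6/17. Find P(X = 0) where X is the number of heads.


P(X=0) = C(13,0) * p^0 * (1-p)^13
= 1 * 1 * 34522712143931/9904578032905937
= 34522712143931/9904578032905937

34522712143931/9904578032905937


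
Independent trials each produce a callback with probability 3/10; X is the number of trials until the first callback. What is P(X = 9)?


P(X=9) = (1-p)^8 * p = (7/10)^8 * 3/10
= 5764801/100000000 * 3/10 = 17294403/1000000000

17294403/1000000000


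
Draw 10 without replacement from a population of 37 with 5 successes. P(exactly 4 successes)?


P(X=4) = C(5,4)*C(32,6) / C(37,10)
= 5*906192 / 348330136
= 4530960/348330136 = 90/6919

90/6919


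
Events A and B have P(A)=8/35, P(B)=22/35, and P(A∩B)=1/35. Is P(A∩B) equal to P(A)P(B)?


P(A)*P(B) = 8/35*22/35 = 176/1225
P(A∩B) = 1/35 != 176/1225, so not independent

No, A and B are not independent


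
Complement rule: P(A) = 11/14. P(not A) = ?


P(A') = 1 - P(A) = 1 - 11/14 = 3/14

3/14


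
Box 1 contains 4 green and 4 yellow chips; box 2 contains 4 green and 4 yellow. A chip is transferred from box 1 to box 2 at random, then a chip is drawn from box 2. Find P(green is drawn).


P(transfer green) = 4/8 = 1/2; P(transfer yellow) = 1/2
If green transferred: Urn II has 5 green of 9, so P(green|green moved) = 5/9
If yellow transferred: Urn II has 4 green of 9, so P(green|yellow moved) = 4/9
By total probability: P(green) = 1/2*5/9 + 1/2*4/9 = 1/2

1/2


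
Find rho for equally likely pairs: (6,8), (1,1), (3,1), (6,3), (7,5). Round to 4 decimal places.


Cov(X,Y) = 4.4400, Var(X) = 5.0400, Var(Y) = 7.0400
rho = Cov/(sqrt(VarX)*sqrt(VarY)) = 0.7454

0.7454


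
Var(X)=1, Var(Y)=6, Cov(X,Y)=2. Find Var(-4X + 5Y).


Var(-4X + 5Y) = (-4)^2*Var(X) + 5^2*Var(Y) + 2*(-4)*5*Cov(X,Y)
= 16*1 + 25*6 - 40*2
= 16 + 150 - 80 = 86

86


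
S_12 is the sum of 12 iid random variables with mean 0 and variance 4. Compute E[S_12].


E[S_n] = n*E[X_1] = 12*0 = 0

0


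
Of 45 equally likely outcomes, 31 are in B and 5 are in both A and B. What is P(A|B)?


P(A|B) = P(A∩B)/P(B) = (5/45)/(31/45) = 5/31

5/31


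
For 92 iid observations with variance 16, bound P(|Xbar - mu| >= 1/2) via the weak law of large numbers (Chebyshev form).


Var(Xbar) = Var(X)/n = 16/92
Chebyshev: P(|Xbar-mu| >= 1/2) <= Var(Xbar)/(1/2)^2 = (4/23)/(1/4) = 16/23

16/23


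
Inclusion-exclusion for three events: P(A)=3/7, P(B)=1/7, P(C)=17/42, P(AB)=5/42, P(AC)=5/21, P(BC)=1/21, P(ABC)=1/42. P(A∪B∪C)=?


P(A∪B∪C) = P(A)+P(B)+P(C) - P(AB)-P(AC)-P(BC) + P(ABC)
= 3/7+1/7+17/42 - 5/42-5/21-1/21 + 1/42
= 25/42

25/42


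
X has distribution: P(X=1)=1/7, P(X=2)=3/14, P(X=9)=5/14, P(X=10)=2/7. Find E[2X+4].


E[2X+4] = sum(g(x)*P(x))
= 6*1/7 + 8*3/14 + 22*5/14 + 24*2/7
= 121/7

121/7


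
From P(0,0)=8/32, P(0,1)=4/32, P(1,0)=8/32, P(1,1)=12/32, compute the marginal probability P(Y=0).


P(Y=0) = P(0,0)+P(1,0) = 8/32 + 8/32 = 16/32 = 1/2

1/2


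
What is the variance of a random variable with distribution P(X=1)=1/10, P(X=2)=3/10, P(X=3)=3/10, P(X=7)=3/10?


E[X] = 37/10, E[X^2] = 187/10
Var(X) = E[X^2] - (E[X])^2 = 187/10 - (37/10)^2 = 501/100

501/100


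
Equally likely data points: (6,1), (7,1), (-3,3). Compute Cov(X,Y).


E[X]=10/3, E[Y]=5/3, E[XY]=4/3
Cov(X,Y) = E[XY] - E[X]E[Y] = 4/3 - 10/3*5/3 = -38/9

-38/9


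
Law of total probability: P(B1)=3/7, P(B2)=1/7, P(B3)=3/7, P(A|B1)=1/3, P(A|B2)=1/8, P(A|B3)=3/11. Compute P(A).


P(A) = P(A|B1)P(B1) + P(A|B2)P(B2) + P(A|B3)P(B3)
= 1/3*3/7 + 1/8*1/7 + 3/11*3/7
= 1/7 + 1/56 + 9/77 = 171/616

171/616


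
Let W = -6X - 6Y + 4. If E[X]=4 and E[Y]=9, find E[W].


E[-6X - 6Y + 4] = -6*E[X] - 6*E[Y] + 4
= (-6)*(4) + (-6)*(9) + (4)
= -24 - 54 + 4 = -74

-74


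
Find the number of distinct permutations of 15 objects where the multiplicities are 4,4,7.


15! = 1307674368000
Denominator: 4!=24 * 4!=24 * 7!=5040
Coefficient = 1307674368000 / 2903040 = 450450

450450


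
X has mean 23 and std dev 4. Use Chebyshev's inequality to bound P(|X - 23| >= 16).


k = 16/4 = 4
Chebyshev: P(|X-mu| >= k*sigma) <= 1/k^2 = 1/4^2 = 1/16

1/16


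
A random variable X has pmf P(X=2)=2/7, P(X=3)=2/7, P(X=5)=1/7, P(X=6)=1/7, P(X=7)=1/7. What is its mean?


E[X] = sum(x * P(x))
= 2*2/7 + 3*2/7 + 5*1/7 + 6*1/7 + 7*1/7
= 4

4


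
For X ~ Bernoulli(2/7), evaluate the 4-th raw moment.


For Bernoulli: X in {0,1}
E[X^4] = 0^4*(1-2/7) + 1^4*2/7 = 2/7

2/7


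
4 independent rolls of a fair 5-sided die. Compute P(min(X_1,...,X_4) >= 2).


P(min >= 2) = P(all X_i >= 2) = (P(X_1 >= 2))^4
= (4/5)^4 = 256/625

256/625


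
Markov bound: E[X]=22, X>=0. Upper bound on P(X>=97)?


Markov: P(X >= a) <= E[X]/a
P(X >= 97) <= 22/97

22/97


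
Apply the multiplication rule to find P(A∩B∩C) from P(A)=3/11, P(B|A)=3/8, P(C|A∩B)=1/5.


P(A∩B∩C) = P(A) * P(B|A) * P(C|A∩B)
= 3/11 * 3/8 * 1/5
= 9/88 * 1/5 = 9/440

9/440


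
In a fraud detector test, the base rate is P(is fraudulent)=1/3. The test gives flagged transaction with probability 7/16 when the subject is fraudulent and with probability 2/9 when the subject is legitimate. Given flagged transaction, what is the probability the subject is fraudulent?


P(A) = P(A|B)P(B) + P(A|B')P(B') = 7/16*1/3 + 2/9*2/3 = 127/432
P(B|A) = P(A|B)P(B)/P(A) = (7/48)/(127/432) = 63/127

63/127


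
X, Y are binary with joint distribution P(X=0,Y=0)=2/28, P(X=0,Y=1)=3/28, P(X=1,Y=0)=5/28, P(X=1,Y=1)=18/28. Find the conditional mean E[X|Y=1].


P(Y=1) = 21/28
E[X|Y=1] = (0*3 + 1*18)/21 = 18/21 = 6/7

6/7


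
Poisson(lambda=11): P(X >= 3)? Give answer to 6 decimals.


P(X>=3) = 1 - P(X<=2) = 1 - (e^(-11)*11^0/0! + e^(-11)*11^1/1! + e^(-11)*11^2/2!)
≈ 1 - (0.0000167017 + 0.0001837187 + 0.0010104529)
= 1 - 0.0012108733 = 0.9987891267
≈ 0.998789

0.998789


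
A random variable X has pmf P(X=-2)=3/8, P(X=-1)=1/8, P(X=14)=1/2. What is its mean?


E[X] = sum(x * P(x))
= -2*3/8 - 1*1/8 + 14*1/2
= 49/8

49/8


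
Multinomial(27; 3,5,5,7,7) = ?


27! = 10888869450418352160768000000
Denominator: 3!=6 * 5!=120 * 5!=120 * 7!=5040 * 7!=5040
Coefficient = 10888869450418352160768000000 / 2194698240000 = 4961442649363200

4961442649363200


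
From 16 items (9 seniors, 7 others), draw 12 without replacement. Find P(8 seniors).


P(X=8) = C(9,8)*C(7,4) / C(16,12)
= 9*35 / 1820
= 315/1820 = 9/52

9/52


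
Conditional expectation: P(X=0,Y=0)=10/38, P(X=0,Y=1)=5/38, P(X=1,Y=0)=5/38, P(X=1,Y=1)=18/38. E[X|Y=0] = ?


P(Y=0) = 15/38
E[X|Y=0] = (0*10 + 1*5)/15 = 5/15 = 1/3

1/3


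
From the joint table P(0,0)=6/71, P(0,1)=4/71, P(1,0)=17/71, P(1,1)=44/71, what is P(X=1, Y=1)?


Read from table: P(X=1, Y=1) = 44/71

44/71


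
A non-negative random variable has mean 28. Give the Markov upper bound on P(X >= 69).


Markov: P(X >= a) <= E[X]/a
P(X >= 69) <= 28/69

28/69


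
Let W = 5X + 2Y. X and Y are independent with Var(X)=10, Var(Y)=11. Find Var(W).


Independence => Cov(X,Y)=0
Var(5X + 2Y) = 5^2*Var(X) + 2^2*Var(Y)
= 25*10 + 4*11 = 294

294


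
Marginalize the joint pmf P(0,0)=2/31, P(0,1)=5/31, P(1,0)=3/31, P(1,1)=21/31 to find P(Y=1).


P(Y=1) = P(0,1)+P(1,1) = 5/31 + 21/31 = 26/31

26/31


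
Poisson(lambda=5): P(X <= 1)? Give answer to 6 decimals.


P(X<=1) = e^(-5)*5^0/0! + e^(-5)*5^1/1!
≈ 0.0067379470 + 0.0336897350
= 0.0404276820
≈ 0.040428

0.040428


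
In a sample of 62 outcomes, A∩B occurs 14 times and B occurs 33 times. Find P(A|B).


P(A|B) = P(A∩B)/P(B) = (14/62)/(33/62) = 14/33

14/33


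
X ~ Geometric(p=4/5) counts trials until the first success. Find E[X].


For geometric (trials until first success), E[X] = 1/p = 1/(4/5) = 5/4

5/4


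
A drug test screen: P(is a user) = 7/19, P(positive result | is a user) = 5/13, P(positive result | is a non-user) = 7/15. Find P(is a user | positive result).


P(A) = P(A|B)P(B) + P(A|B')P(B') = 5/13*7/19 + 7/15*12/19 = 539/1235
P(B|A) = P(A|B)P(B)/P(A) = (35/247)/(539/1235) = 25/77

25/77


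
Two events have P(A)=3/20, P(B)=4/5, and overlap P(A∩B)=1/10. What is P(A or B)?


P(A∪B) = P(A) + P(B) - P(A∩B)
= 3/20 + 4/5 - 1/10 = 17/20

17/20


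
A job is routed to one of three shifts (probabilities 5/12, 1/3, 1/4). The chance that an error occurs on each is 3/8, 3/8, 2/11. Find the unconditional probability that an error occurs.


P(A) = P(A|B1)P(B1) + P(A|B2)P(B2) + P(A|B3)P(B3)
= 3/8*5/12 + 3/8*1/3 + 2/11*1/4
= 5/32 + 1/8 + 1/22 = 115/352

115/352


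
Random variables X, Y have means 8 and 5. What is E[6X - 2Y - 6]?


E[6X - 2Y - 6] = 6*E[X] - 2*E[Y] - 6
= (6)*(8) + (-2)*(5) + (-6)
= 48 - 10 - 6 = 32

32


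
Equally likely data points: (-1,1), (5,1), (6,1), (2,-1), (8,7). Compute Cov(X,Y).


E[X]=4, E[Y]=9/5, E[XY]=64/5
Cov(X,Y) = E[XY] - E[X]E[Y] = 64/5 - 4*9/5 = 28/5

28/5


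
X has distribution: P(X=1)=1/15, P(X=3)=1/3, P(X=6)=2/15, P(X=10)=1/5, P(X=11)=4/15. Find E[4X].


E[4X] = sum(g(x)*P(x))
= 4*1/15 + 12*1/3 + 24*2/15 + 40*1/5 + 44*4/15
= 136/5

136/5


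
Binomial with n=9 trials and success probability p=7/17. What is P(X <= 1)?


P(X<=1) = P(X=0) + P(X=1)
= 1000000000/118587876497 + 6300000000/118587876497
= 7300000000/118587876497

7300000000/118587876497


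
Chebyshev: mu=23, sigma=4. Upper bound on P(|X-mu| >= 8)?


k = 8/4 = 2
Chebyshev: P(|X-mu| >= k*sigma) <= 1/k^2 = 1/2^2 = 1/4

1/4


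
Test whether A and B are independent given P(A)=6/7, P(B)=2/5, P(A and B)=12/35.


P(A)*P(B) = 6/7*2/5 = 12/35
P(A∩B) = 12/35, which equals P(A)P(B), so independent

Yes, A and B are independent


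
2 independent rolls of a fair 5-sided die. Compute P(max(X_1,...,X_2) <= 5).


P(max <= 5) = P(all X_i <= 5) = (P(X_1 <= 5))^2
= (5/5)^2 = 1^2 = 1

1


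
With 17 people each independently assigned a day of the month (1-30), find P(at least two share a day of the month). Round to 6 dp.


P(all different) = prod((30-i)/30 for i=0..16) = 0.003299
P(at least one match) = 1 - 0.003299 = 0.996701

0.996701


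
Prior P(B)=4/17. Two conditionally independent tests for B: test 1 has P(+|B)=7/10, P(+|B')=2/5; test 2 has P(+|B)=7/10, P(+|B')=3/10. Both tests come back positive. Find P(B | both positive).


After test 1: P(+) = 7/10*4/17 + 2/5*13/17 = 8/17
P(B|+) = (14/85)/(8/17) = 7/20
After test 2 (use post1 as new prior): P(+) = 7/10*7/20 + 3/10*13/20 = 11/25
P(B|+,+) = (49/200)/(11/25) = 49/88

49/88


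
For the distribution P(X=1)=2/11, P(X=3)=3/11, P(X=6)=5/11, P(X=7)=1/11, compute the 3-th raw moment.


E[X^3] = sum(x^3 * P(x))
= 1*2/11 + 27*3/11 + 216*5/11 + 343*1/11
= 1506/11

1506/11
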